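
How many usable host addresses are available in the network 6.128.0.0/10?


Host bits = 32 - 10 = 22
Total addresses = 2^22 = 4194304
Usable = total - 2 (network and broadcast)
Usable hosts: 4194302


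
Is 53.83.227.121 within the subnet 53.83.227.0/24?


Subnet network: 53.83.227.0
Test IP AND mask: 53.83.227.0
Yes, 53.83.227.121 is in 53.83.227.0/24


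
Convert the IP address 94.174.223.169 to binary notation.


94 = 01011110
174 = 10101110
223 = 11011111
169 = 10101001
Binary: 01011110.10101110.11011111.10101001


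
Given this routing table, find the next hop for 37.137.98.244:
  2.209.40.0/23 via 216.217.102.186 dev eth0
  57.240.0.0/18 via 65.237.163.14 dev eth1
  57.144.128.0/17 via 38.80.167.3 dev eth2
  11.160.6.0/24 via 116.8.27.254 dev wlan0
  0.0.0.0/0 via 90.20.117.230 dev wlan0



Longest prefix match for 37.137.98.244:
  /23 2.209.40.0: no
  /18 57.240.0.0: no
  /17 57.144.128.0: no
  /24 11.160.6.0: no
  /0 0.0.0.0: MATCH
Selected: next-hop 90.20.117.230 via wlan0 (matched /0)


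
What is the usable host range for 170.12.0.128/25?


Network: 170.12.0.128
Broadcast: 170.12.0.255
First usable = network + 1
Last usable = broadcast - 1
Range: 170.12.0.129 to 170.12.0.254


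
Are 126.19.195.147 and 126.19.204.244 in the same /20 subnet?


Mask: 255.255.240.0
126.19.195.147 AND mask = 126.19.192.0
126.19.204.244 AND mask = 126.19.192.0
Yes, same subnet (126.19.192.0)


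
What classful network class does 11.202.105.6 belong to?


First octet: 11
Binary: 00001011
0xxxxxxx -> Class A (1-126)
Class A, default mask 255.0.0.0 (/8)


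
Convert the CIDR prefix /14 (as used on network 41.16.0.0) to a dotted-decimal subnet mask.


/14 means 14 network bits, 18 host bits
Binary: 11111111111111000000000000000000
Mask: 255.252.0.0


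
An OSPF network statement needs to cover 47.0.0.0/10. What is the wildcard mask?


Subnet mask: 255.192.0.0
Wildcard = 255.255.255.255 - subnet mask
255 - 255 = 0
255 - 192 = 63
255 - 0 = 255
255 - 0 = 255
Wildcard: 0.63.255.255


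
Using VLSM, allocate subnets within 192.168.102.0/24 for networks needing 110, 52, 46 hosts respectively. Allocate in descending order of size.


110 hosts -> /25 (126 usable): 192.168.102.0/25
52 hosts -> /26 (62 usable): 192.168.102.128/26
46 hosts -> /26 (62 usable): 192.168.102.192/26
Allocation: 192.168.102.0/25 (110 hosts, 126 usable); 192.168.102.128/26 (52 hosts, 62 usable); 192.168.102.192/26 (46 hosts, 62 usable)


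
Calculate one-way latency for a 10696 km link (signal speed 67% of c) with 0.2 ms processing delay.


Speed = 0.67 * 3e5 km/s = 201000 km/s
Propagation delay = 10696 / 201000 = 0.0532 s = 53.2139 ms
Processing delay = 0.2 ms
Total one-way latency = 53.4139 ms


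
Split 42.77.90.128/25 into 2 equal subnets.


New prefix = 25 + 1 = 26
Each subnet has 64 addresses
  42.77.90.128/26
  42.77.90.192/26
Subnets: 42.77.90.128/26, 42.77.90.192/26


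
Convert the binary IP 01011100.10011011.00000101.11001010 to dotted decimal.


01011100 = 92
10011011 = 155
00000101 = 5
11001010 = 202
IP: 92.155.5.202


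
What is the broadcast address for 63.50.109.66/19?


Network: 63.50.96.0/19
Host bits = 13
Set all host bits to 1:
Broadcast: 63.50.127.255


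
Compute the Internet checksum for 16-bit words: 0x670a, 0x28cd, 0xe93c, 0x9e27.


Sum all words (with carry folding):
+ 0x670a = 0x670a
+ 0x28cd = 0x8fd7
+ 0xe93c = 0x7914
+ 0x9e27 = 0x173c
One's complement: ~0x173c
Checksum = 0xe8c3


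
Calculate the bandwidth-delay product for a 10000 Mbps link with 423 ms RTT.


BDP = bandwidth * RTT
= 10000 Mbps * 423 ms
= 10000 * 1e6 * 423 / 1000 bits
= 4230000000 bits
= 528750000 bytes
= 516357.4219 KB
BDP = 4230000000 bits (528750000 bytes)


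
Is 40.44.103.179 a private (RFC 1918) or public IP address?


RFC 1918 private ranges:
  10.0.0.0/8 (10.0.0.0 - 10.255.255.255)
  172.16.0.0/12 (172.16.0.0 - 172.31.255.255)
  192.168.0.0/16 (192.168.0.0 - 192.168.255.255)
Public (not in any RFC 1918 range)


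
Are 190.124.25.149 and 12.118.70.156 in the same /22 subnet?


Mask: 255.255.252.0
190.124.25.149 AND mask = 190.124.24.0
12.118.70.156 AND mask = 12.118.68.0
No, different subnets (190.124.24.0 vs 12.118.68.0)


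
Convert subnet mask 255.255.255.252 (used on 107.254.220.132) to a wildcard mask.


Subnet mask: 255.255.255.252
Wildcard = 255.255.255.255 - subnet mask
255 - 255 = 0
255 - 255 = 0
255 - 255 = 0
255 - 252 = 3
Wildcard: 0.0.0.3


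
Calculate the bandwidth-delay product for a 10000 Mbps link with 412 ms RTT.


BDP = bandwidth * RTT
= 10000 Mbps * 412 ms
= 10000 * 1e6 * 412 / 1000 bits
= 4120000000 bits
= 515000000 bytes
= 502929.6875 KB
BDP = 4120000000 bits (515000000 bytes)


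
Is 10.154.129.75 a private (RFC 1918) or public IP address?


RFC 1918 private ranges:
  10.0.0.0/8 (10.0.0.0 - 10.255.255.255)
  172.16.0.0/12 (172.16.0.0 - 172.31.255.255)
  192.168.0.0/16 (192.168.0.0 - 192.168.255.255)
Private (in 10.0.0.0/8)


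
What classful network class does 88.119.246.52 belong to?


First octet: 88
Binary: 01011000
0xxxxxxx -> Class A (1-126)
Class A, default mask 255.0.0.0 (/8)


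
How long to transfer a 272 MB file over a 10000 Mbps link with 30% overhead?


Effective throughput = 10000 * (1 - 30/100) = 7000 Mbps
File size in Mb = 272 * 8 = 2176 Mb
Time = 2176 / 7000
Time = 0.3109 seconds


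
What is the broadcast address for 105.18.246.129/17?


Network: 105.18.128.0/17
Host bits = 15
Set all host bits to 1:
Broadcast: 105.18.255.255


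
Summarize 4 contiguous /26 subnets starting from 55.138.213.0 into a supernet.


Original prefix: /26
Number of subnets: 4 = 2^2
New prefix = 26 - 2 = 24
Supernet: 55.138.213.0/24


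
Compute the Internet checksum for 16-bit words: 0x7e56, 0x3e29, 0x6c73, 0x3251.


Sum all words (with carry folding):
+ 0x7e56 = 0x7e56
+ 0x3e29 = 0xbc7f
+ 0x6c73 = 0x28f3
+ 0x3251 = 0x5b44
One's complement: ~0x5b44
Checksum = 0xa4bb


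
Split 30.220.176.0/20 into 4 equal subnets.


New prefix = 20 + 2 = 22
Each subnet has 1024 addresses
  30.220.176.0/22
  30.220.180.0/22
  30.220.184.0/22
  30.220.188.0/22
Subnets: 30.220.176.0/22, 30.220.180.0/22, 30.220.184.0/22, 30.220.188.0/22


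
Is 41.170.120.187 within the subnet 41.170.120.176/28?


Subnet network: 41.170.120.176
Test IP AND mask: 41.170.120.176
Yes, 41.170.120.187 is in 41.170.120.176/28


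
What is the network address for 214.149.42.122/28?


IP:   11010110.10010101.00101010.01111010
Mask: 11111111.11111111.11111111.11110000
AND operation:
Net:  11010110.10010101.00101010.01110000
Network: 214.149.42.112/28


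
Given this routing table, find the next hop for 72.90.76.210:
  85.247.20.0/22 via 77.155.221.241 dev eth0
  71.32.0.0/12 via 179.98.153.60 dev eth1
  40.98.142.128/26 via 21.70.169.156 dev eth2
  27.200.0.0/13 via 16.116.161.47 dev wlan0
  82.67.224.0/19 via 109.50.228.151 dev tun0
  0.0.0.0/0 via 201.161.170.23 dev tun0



Longest prefix match for 72.90.76.210:
  /22 85.247.20.0: no
  /12 71.32.0.0: no
  /26 40.98.142.128: no
  /13 27.200.0.0: no
  /19 82.67.224.0: no
  /0 0.0.0.0: MATCH
Selected: next-hop 201.161.170.23 via tun0 (matched /0)


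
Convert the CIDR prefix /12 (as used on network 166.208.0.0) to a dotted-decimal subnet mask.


/12 means 12 network bits, 20 host bits
Binary: 11111111111100000000000000000000
Mask: 255.240.0.0


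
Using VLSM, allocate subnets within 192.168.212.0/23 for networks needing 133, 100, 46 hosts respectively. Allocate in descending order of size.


133 hosts -> /24 (254 usable): 192.168.212.0/24
100 hosts -> /25 (126 usable): 192.168.213.0/25
46 hosts -> /26 (62 usable): 192.168.213.128/26
Allocation: 192.168.212.0/24 (133 hosts, 254 usable); 192.168.213.0/25 (100 hosts, 126 usable); 192.168.213.128/26 (46 hosts, 62 usable)


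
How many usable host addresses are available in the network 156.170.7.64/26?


Host bits = 32 - 26 = 6
Total addresses = 2^6 = 64
Usable = total - 2 (network and broadcast)
Usable hosts: 62


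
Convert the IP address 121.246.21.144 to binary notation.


121 = 01111001
246 = 11110110
21 = 00010101
144 = 10010000
Binary: 01111001.11110110.00010101.10010000


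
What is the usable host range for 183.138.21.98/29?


Network: 183.138.21.96
Broadcast: 183.138.21.103
First usable = network + 1
Last usable = broadcast - 1
Range: 183.138.21.97 to 183.138.21.102


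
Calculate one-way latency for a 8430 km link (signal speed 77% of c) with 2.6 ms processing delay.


Speed = 0.77 * 3e5 km/s = 231000 km/s
Propagation delay = 8430 / 231000 = 0.0365 s = 36.4935 ms
Processing delay = 2.6 ms
Total one-way latency = 39.0935 ms


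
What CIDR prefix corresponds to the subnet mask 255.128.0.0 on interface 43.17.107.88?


Binary: 11111111.10000000.00000000.00000000
Count leading 1s
Prefix: /9


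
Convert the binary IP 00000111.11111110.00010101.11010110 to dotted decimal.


00000111 = 7
11111110 = 254
00010101 = 21
11010110 = 214
IP: 7.254.21.214


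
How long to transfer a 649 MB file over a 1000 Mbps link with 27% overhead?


Effective throughput = 1000 * (1 - 27/100) = 730 Mbps
File size in Mb = 649 * 8 = 5192 Mb
Time = 5192 / 730
Time = 7.1123 seconds


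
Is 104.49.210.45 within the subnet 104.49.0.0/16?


Subnet network: 104.49.0.0
Test IP AND mask: 104.49.0.0
Yes, 104.49.210.45 is in 104.49.0.0/16


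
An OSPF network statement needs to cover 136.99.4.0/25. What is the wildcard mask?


Subnet mask: 255.255.255.128
Wildcard = 255.255.255.255 - subnet mask
255 - 255 = 0
255 - 255 = 0
255 - 255 = 0
255 - 128 = 127
Wildcard: 0.0.0.127


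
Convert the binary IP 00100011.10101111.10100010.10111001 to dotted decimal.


00100011 = 35
10101111 = 175
10100010 = 162
10111001 = 185
IP: 35.175.162.185


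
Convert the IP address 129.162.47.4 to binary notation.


129 = 10000001
162 = 10100010
47 = 00101111
4 = 00000100
Binary: 10000001.10100010.00101111.00000100


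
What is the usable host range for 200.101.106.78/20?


Network: 200.101.96.0
Broadcast: 200.101.111.255
First usable = network + 1
Last usable = broadcast - 1
Range: 200.101.96.1 to 200.101.111.254


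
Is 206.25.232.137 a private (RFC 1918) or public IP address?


RFC 1918 private ranges:
  10.0.0.0/8 (10.0.0.0 - 10.255.255.255)
  172.16.0.0/12 (172.16.0.0 - 172.31.255.255)
  192.168.0.0/16 (192.168.0.0 - 192.168.255.255)
Public (not in any RFC 1918 range)


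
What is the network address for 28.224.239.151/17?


IP:   00011100.11100000.11101111.10010111
Mask: 11111111.11111111.10000000.00000000
AND operation:
Net:  00011100.11100000.10000000.00000000
Network: 28.224.128.0/17


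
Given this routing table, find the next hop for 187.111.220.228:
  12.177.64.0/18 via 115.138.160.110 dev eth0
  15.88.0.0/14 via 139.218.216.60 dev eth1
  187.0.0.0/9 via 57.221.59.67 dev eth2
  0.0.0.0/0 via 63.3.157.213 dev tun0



Longest prefix match for 187.111.220.228:
  /18 12.177.64.0: no
  /14 15.88.0.0: no
  /9 187.0.0.0: MATCH
  /0 0.0.0.0: MATCH
Selected: next-hop 57.221.59.67 via eth2 (matched /9)


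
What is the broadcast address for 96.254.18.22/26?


Network: 96.254.18.0/26
Host bits = 6
Set all host bits to 1:
Broadcast: 96.254.18.63


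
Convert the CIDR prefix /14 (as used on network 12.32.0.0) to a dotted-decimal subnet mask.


/14 means 14 network bits, 18 host bits
Binary: 11111111111111000000000000000000
Mask: 255.252.0.0


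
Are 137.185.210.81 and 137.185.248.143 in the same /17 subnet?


Mask: 255.255.128.0
137.185.210.81 AND mask = 137.185.128.0
137.185.248.143 AND mask = 137.185.128.0
Yes, same subnet (137.185.128.0)


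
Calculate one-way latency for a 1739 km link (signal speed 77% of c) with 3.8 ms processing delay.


Speed = 0.77 * 3e5 km/s = 231000 km/s
Propagation delay = 1739 / 231000 = 0.0075 s = 7.5281 ms
Processing delay = 3.8 ms
Total one-way latency = 11.3281 ms


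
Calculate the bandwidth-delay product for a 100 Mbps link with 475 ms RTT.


BDP = bandwidth * RTT
= 100 Mbps * 475 ms
= 100 * 1e6 * 475 / 1000 bits
= 47500000 bits
= 5937500 bytes
= 5798.3398 KB
BDP = 47500000 bits (5937500 bytes)


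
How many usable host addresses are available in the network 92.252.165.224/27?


Host bits = 32 - 27 = 5
Total addresses = 2^5 = 32
Usable = total - 2 (network and broadcast)
Usable hosts: 30


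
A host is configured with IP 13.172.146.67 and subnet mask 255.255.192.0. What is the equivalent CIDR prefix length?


Binary: 11111111.11111111.11000000.00000000
Count leading 1s
Prefix: /18


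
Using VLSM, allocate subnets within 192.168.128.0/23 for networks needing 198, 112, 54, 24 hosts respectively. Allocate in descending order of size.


198 hosts -> /24 (254 usable): 192.168.128.0/24
112 hosts -> /25 (126 usable): 192.168.129.0/25
54 hosts -> /26 (62 usable): 192.168.129.128/26
24 hosts -> /27 (30 usable): 192.168.129.192/27
Allocation: 192.168.128.0/24 (198 hosts, 254 usable); 192.168.129.0/25 (112 hosts, 126 usable); 192.168.129.128/26 (54 hosts, 62 usable); 192.168.129.192/27 (24 hosts, 30 usable)


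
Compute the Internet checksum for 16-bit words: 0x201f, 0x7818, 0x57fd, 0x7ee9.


Sum all words (with carry folding):
+ 0x201f = 0x201f
+ 0x7818 = 0x9837
+ 0x57fd = 0xf034
+ 0x7ee9 = 0x6f1e
One's complement: ~0x6f1e
Checksum = 0x90e1


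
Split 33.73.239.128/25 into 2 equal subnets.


New prefix = 25 + 1 = 26
Each subnet has 64 addresses
  33.73.239.128/26
  33.73.239.192/26
Subnets: 33.73.239.128/26, 33.73.239.192/26


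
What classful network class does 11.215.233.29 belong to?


First octet: 11
Binary: 00001011
0xxxxxxx -> Class A (1-126)
Class A, default mask 255.0.0.0 (/8)


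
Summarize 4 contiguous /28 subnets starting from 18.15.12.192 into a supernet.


Original prefix: /28
Number of subnets: 4 = 2^2
New prefix = 28 - 2 = 26
Supernet: 18.15.12.192/26


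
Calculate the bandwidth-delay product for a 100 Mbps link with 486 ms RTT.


BDP = bandwidth * RTT
= 100 Mbps * 486 ms
= 100 * 1e6 * 486 / 1000 bits
= 48600000 bits
= 6075000 bytes
= 5932.6172 KB
BDP = 48600000 bits (6075000 bytes)


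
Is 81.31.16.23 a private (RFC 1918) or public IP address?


RFC 1918 private ranges:
  10.0.0.0/8 (10.0.0.0 - 10.255.255.255)
  172.16.0.0/12 (172.16.0.0 - 172.31.255.255)
  192.168.0.0/16 (192.168.0.0 - 192.168.255.255)
Public (not in any RFC 1918 range)


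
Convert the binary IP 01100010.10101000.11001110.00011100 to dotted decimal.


01100010 = 98
10101000 = 168
11001110 = 206
00011100 = 28
IP: 98.168.206.28


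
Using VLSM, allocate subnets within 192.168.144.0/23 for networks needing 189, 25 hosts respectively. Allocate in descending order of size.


189 hosts -> /24 (254 usable): 192.168.144.0/24
25 hosts -> /27 (30 usable): 192.168.145.0/27
Allocation: 192.168.144.0/24 (189 hosts, 254 usable); 192.168.145.0/27 (25 hosts, 30 usable)


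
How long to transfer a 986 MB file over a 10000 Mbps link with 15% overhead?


Effective throughput = 10000 * (1 - 15/100) = 8500 Mbps
File size in Mb = 986 * 8 = 7888 Mb
Time = 7888 / 8500
Time = 0.928 seconds


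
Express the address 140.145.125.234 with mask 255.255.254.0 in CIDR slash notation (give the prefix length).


Binary: 11111111.11111111.11111110.00000000
Count leading 1s
Prefix: /23


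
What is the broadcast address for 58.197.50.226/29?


Network: 58.197.50.224/29
Host bits = 3
Set all host bits to 1:
Broadcast: 58.197.50.231


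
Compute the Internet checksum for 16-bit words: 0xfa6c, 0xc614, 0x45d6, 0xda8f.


Sum all words (with carry folding):
+ 0xfa6c = 0xfa6c
+ 0xc614 = 0xc081
+ 0x45d6 = 0x0658
+ 0xda8f = 0xe0e7
One's complement: ~0xe0e7
Checksum = 0x1f18


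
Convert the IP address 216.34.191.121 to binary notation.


216 = 11011000
34 = 00100010
191 = 10111111
121 = 01111001
Binary: 11011000.00100010.10111111.01111001


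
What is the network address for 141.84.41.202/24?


IP:   10001101.01010100.00101001.11001010
Mask: 11111111.11111111.11111111.00000000
AND operation:
Net:  10001101.01010100.00101001.00000000
Network: 141.84.41.0/24


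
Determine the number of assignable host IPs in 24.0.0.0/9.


Host bits = 32 - 9 = 23
Total addresses = 2^23 = 8388608
Usable = total - 2 (network and broadcast)
Usable hosts: 8388606


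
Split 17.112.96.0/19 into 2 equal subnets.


New prefix = 19 + 1 = 20
Each subnet has 4096 addresses
  17.112.96.0/20
  17.112.112.0/20
Subnets: 17.112.96.0/20, 17.112.112.0/20


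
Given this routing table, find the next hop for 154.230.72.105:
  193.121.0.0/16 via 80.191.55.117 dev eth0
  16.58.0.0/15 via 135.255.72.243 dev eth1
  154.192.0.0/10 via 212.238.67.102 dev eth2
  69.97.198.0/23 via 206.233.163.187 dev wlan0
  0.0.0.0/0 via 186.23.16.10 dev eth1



Longest prefix match for 154.230.72.105:
  /16 193.121.0.0: no
  /15 16.58.0.0: no
  /10 154.192.0.0: MATCH
  /23 69.97.198.0: no
  /0 0.0.0.0: MATCH
Selected: next-hop 212.238.67.102 via eth2 (matched /10)


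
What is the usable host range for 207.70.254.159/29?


Network: 207.70.254.152
Broadcast: 207.70.254.159
First usable = network + 1
Last usable = broadcast - 1
Range: 207.70.254.153 to 207.70.254.158


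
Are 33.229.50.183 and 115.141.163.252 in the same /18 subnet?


Mask: 255.255.192.0
33.229.50.183 AND mask = 33.229.0.0
115.141.163.252 AND mask = 115.141.128.0
No, different subnets (33.229.0.0 vs 115.141.128.0)


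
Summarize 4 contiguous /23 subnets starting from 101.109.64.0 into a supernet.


Original prefix: /23
Number of subnets: 4 = 2^2
New prefix = 23 - 2 = 21
Supernet: 101.109.64.0/21


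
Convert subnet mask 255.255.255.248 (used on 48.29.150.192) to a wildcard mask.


Subnet mask: 255.255.255.248
Wildcard = 255.255.255.255 - subnet mask
255 - 255 = 0
255 - 255 = 0
255 - 255 = 0
255 - 248 = 7
Wildcard: 0.0.0.7


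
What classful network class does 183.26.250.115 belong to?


First octet: 183
Binary: 10110111
10xxxxxx -> Class B (128-191)
Class B, default mask 255.255.0.0 (/16)


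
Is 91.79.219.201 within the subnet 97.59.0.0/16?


Subnet network: 97.59.0.0
Test IP AND mask: 91.79.0.0
No, 91.79.219.201 is not in 97.59.0.0/16


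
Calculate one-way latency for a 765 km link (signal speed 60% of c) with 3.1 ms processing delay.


Speed = 0.6 * 3e5 km/s = 180000 km/s
Propagation delay = 765 / 180000 = 0.0043 s = 4.25 ms
Processing delay = 3.1 ms
Total one-way latency = 7.35 ms


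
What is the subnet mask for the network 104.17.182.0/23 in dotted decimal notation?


/23 means 23 network bits, 9 host bits
Binary: 11111111111111111111111000000000
Mask: 255.255.254.0


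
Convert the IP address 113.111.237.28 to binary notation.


113 = 01110001
111 = 01101111
237 = 11101101
28 = 00011100
Binary: 01110001.01101111.11101101.00011100


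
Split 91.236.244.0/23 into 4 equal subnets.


New prefix = 23 + 2 = 25
Each subnet has 128 addresses
  91.236.244.0/25
  91.236.244.128/25
  91.236.245.0/25
  91.236.245.128/25
Subnets: 91.236.244.0/25, 91.236.244.128/25, 91.236.245.0/25, 91.236.245.128/25


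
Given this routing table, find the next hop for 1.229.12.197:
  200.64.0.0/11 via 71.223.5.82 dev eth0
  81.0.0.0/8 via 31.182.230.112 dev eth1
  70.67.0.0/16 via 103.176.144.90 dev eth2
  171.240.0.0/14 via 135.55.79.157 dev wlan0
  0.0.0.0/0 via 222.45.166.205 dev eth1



Longest prefix match for 1.229.12.197:
  /11 200.64.0.0: no
  /8 81.0.0.0: no
  /16 70.67.0.0: no
  /14 171.240.0.0: no
  /0 0.0.0.0: MATCH
Selected: next-hop 222.45.166.205 via eth1 (matched /0)


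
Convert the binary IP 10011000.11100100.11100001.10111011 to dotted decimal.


10011000 = 152
11100100 = 228
11100001 = 225
10111011 = 187
IP: 152.228.225.187


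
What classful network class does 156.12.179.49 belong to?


First octet: 156
Binary: 10011100
10xxxxxx -> Class B (128-191)
Class B, default mask 255.255.0.0 (/16)


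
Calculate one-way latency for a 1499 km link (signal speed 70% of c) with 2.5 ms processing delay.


Speed = 0.7 * 3e5 km/s = 210000 km/s
Propagation delay = 1499 / 210000 = 0.0071 s = 7.1381 ms
Processing delay = 2.5 ms
Total one-way latency = 9.6381 ms


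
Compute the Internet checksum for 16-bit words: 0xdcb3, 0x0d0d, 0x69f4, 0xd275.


Sum all words (with carry folding):
+ 0xdcb3 = 0xdcb3
+ 0x0d0d = 0xe9c0
+ 0x69f4 = 0x53b5
+ 0xd275 = 0x262b
One's complement: ~0x262b
Checksum = 0xd9d4


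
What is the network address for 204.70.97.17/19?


IP:   11001100.01000110.01100001.00010001
Mask: 11111111.11111111.11100000.00000000
AND operation:
Net:  11001100.01000110.01100000.00000000
Network: 204.70.96.0/19


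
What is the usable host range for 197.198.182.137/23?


Network: 197.198.182.0
Broadcast: 197.198.183.255
First usable = network + 1
Last usable = broadcast - 1
Range: 197.198.182.1 to 197.198.183.254


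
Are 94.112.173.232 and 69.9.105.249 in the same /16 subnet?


Mask: 255.255.0.0
94.112.173.232 AND mask = 94.112.0.0
69.9.105.249 AND mask = 69.9.0.0
No, different subnets (94.112.0.0 vs 69.9.0.0)


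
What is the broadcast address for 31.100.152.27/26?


Network: 31.100.152.0/26
Host bits = 6
Set all host bits to 1:
Broadcast: 31.100.152.63


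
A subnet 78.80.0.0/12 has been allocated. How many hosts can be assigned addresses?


Host bits = 32 - 12 = 20
Total addresses = 2^20 = 1048576
Usable = total - 2 (network and broadcast)
Usable hosts: 1048574


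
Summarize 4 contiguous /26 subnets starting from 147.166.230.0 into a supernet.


Original prefix: /26
Number of subnets: 4 = 2^2
New prefix = 26 - 2 = 24
Supernet: 147.166.230.0/24


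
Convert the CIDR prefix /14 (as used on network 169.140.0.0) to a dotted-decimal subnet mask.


/14 means 14 network bits, 18 host bits
Binary: 11111111111111000000000000000000
Mask: 255.252.0.0


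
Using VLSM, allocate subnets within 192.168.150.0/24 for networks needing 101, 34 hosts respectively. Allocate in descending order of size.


101 hosts -> /25 (126 usable): 192.168.150.0/25
34 hosts -> /26 (62 usable): 192.168.150.128/26
Allocation: 192.168.150.0/25 (101 hosts, 126 usable); 192.168.150.128/26 (34 hosts, 62 usable)


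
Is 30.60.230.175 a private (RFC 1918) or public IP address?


RFC 1918 private ranges:
  10.0.0.0/8 (10.0.0.0 - 10.255.255.255)
  172.16.0.0/12 (172.16.0.0 - 172.31.255.255)
  192.168.0.0/16 (192.168.0.0 - 192.168.255.255)
Public (not in any RFC 1918 range)


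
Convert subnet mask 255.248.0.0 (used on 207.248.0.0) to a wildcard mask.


Subnet mask: 255.248.0.0
Wildcard = 255.255.255.255 - subnet mask
255 - 255 = 0
255 - 248 = 7
255 - 0 = 255
255 - 0 = 255
Wildcard: 0.7.255.255


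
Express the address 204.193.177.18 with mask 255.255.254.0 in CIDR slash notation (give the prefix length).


Binary: 11111111.11111111.11111110.00000000
Count leading 1s
Prefix: /23


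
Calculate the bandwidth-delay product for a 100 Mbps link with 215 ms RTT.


BDP = bandwidth * RTT
= 100 Mbps * 215 ms
= 100 * 1e6 * 215 / 1000 bits
= 21500000 bits
= 2687500 bytes
= 2624.5117 KB
BDP = 21500000 bits (2687500 bytes)


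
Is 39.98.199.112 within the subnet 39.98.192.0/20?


Subnet network: 39.98.192.0
Test IP AND mask: 39.98.192.0
Yes, 39.98.199.112 is in 39.98.192.0/20


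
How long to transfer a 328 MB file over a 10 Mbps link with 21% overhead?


Effective throughput = 10 * (1 - 21/100) = 7.9 Mbps
File size in Mb = 328 * 8 = 2624 Mb
Time = 2624 / 7.9
Time = 332.1519 seconds


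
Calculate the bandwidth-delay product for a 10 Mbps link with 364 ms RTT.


BDP = bandwidth * RTT
= 10 Mbps * 364 ms
= 10 * 1e6 * 364 / 1000 bits
= 3640000 bits
= 455000 bytes
= 444.3359 KB
BDP = 3640000 bits (455000 bytes)


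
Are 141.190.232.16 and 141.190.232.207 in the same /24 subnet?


Mask: 255.255.255.0
141.190.232.16 AND mask = 141.190.232.0
141.190.232.207 AND mask = 141.190.232.0
Yes, same subnet (141.190.232.0)


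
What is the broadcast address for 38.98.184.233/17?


Network: 38.98.128.0/17
Host bits = 15
Set all host bits to 1:
Broadcast: 38.98.255.255


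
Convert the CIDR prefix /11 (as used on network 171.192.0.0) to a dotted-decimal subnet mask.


/11 means 11 network bits, 21 host bits
Binary: 11111111111000000000000000000000
Mask: 255.224.0.0


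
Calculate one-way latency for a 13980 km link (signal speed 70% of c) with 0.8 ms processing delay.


Speed = 0.7 * 3e5 km/s = 210000 km/s
Propagation delay = 13980 / 210000 = 0.0666 s = 66.5714 ms
Processing delay = 0.8 ms
Total one-way latency = 67.3714 ms


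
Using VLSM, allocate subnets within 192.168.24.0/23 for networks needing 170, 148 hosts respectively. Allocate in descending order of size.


170 hosts -> /24 (254 usable): 192.168.24.0/24
148 hosts -> /24 (254 usable): 192.168.25.0/24
Allocation: 192.168.24.0/24 (170 hosts, 254 usable); 192.168.25.0/24 (148 hosts, 254 usable)


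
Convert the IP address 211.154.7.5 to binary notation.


211 = 11010011
154 = 10011010
7 = 00000111
5 = 00000101
Binary: 11010011.10011010.00000111.00000101


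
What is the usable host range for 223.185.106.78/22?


Network: 223.185.104.0
Broadcast: 223.185.107.255
First usable = network + 1
Last usable = broadcast - 1
Range: 223.185.104.1 to 223.185.107.254


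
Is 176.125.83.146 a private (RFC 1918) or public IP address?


RFC 1918 private ranges:
  10.0.0.0/8 (10.0.0.0 - 10.255.255.255)
  172.16.0.0/12 (172.16.0.0 - 172.31.255.255)
  192.168.0.0/16 (192.168.0.0 - 192.168.255.255)
Public (not in any RFC 1918 range)


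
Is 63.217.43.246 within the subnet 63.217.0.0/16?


Subnet network: 63.217.0.0
Test IP AND mask: 63.217.0.0
Yes, 63.217.43.246 is in 63.217.0.0/16


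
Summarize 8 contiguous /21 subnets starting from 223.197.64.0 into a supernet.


Original prefix: /21
Number of subnets: 8 = 2^3
New prefix = 21 - 3 = 18
Supernet: 223.197.64.0/18


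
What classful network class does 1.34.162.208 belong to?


First octet: 1
Binary: 00000001
0xxxxxxx -> Class A (1-126)
Class A, default mask 255.0.0.0 (/8)


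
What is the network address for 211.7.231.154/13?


IP:   11010011.00000111.11100111.10011010
Mask: 11111111.11111000.00000000.00000000
AND operation:
Net:  11010011.00000000.00000000.00000000
Network: 211.0.0.0/13


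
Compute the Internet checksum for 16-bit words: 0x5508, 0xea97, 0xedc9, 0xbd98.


Sum all words (with carry folding):
+ 0x5508 = 0x5508
+ 0xea97 = 0x3fa0
+ 0xedc9 = 0x2d6a
+ 0xbd98 = 0xeb02
One's complement: ~0xeb02
Checksum = 0x14fd


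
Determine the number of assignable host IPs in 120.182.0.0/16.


Host bits = 32 - 16 = 16
Total addresses = 2^16 = 65536
Usable = total - 2 (network and broadcast)
Usable hosts: 65534


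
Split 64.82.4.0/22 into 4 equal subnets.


New prefix = 22 + 2 = 24
Each subnet has 256 addresses
  64.82.4.0/24
  64.82.5.0/24
  64.82.6.0/24
  64.82.7.0/24
Subnets: 64.82.4.0/24, 64.82.5.0/24, 64.82.6.0/24, 64.82.7.0/24


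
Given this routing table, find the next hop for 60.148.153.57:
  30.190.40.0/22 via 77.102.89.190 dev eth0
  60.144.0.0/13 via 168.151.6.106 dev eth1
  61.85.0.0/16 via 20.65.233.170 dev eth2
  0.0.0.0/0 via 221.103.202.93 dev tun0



Longest prefix match for 60.148.153.57:
  /22 30.190.40.0: no
  /13 60.144.0.0: MATCH
  /16 61.85.0.0: no
  /0 0.0.0.0: MATCH
Selected: next-hop 168.151.6.106 via eth1 (matched /13)


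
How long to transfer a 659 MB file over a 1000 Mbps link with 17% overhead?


Effective throughput = 1000 * (1 - 17/100) = 830 Mbps
File size in Mb = 659 * 8 = 5272 Mb
Time = 5272 / 830
Time = 6.3518 seconds


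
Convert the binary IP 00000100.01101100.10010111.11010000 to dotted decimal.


00000100 = 4
01101100 = 108
10010111 = 151
11010000 = 208
IP: 4.108.151.208


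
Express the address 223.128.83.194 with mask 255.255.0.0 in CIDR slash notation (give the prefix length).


Binary: 11111111.11111111.00000000.00000000
Count leading 1s
Prefix: /16


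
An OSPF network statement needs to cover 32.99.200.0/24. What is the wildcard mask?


Subnet mask: 255.255.255.0
Wildcard = 255.255.255.255 - subnet mask
255 - 255 = 0
255 - 255 = 0
255 - 255 = 0
255 - 0 = 255
Wildcard: 0.0.0.255


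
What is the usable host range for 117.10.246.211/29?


Network: 117.10.246.208
Broadcast: 117.10.246.215
First usable = network + 1
Last usable = broadcast - 1
Range: 117.10.246.209 to 117.10.246.214


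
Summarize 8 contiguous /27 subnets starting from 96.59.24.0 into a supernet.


Original prefix: /27
Number of subnets: 8 = 2^3
New prefix = 27 - 3 = 24
Supernet: 96.59.24.0/24


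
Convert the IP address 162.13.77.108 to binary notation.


162 = 10100010
13 = 00001101
77 = 01001101
108 = 01101100
Binary: 10100010.00001101.01001101.01101100


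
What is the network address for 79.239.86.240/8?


IP:   01001111.11101111.01010110.11110000
Mask: 11111111.00000000.00000000.00000000
AND operation:
Net:  01001111.00000000.00000000.00000000
Network: 79.0.0.0/8


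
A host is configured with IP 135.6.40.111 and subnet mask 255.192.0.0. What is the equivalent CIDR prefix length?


Binary: 11111111.11000000.00000000.00000000
Count leading 1s
Prefix: /10


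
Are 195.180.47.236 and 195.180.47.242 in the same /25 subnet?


Mask: 255.255.255.128
195.180.47.236 AND mask = 195.180.47.128
195.180.47.242 AND mask = 195.180.47.128
Yes, same subnet (195.180.47.128)


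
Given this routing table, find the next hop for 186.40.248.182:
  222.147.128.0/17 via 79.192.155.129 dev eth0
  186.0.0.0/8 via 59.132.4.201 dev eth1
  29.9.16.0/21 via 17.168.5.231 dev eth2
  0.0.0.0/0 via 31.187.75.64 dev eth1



Longest prefix match for 186.40.248.182:
  /17 222.147.128.0: no
  /8 186.0.0.0: MATCH
  /21 29.9.16.0: no
  /0 0.0.0.0: MATCH
Selected: next-hop 59.132.4.201 via eth1 (matched /8)


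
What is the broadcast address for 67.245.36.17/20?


Network: 67.245.32.0/20
Host bits = 12
Set all host bits to 1:
Broadcast: 67.245.47.255


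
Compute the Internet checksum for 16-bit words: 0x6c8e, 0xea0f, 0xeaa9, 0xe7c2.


Sum all words (with carry folding):
+ 0x6c8e = 0x6c8e
+ 0xea0f = 0x569e
+ 0xeaa9 = 0x4148
+ 0xe7c2 = 0x290b
One's complement: ~0x290b
Checksum = 0xd6f4


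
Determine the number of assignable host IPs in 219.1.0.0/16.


Host bits = 32 - 16 = 16
Total addresses = 2^16 = 65536
Usable = total - 2 (network and broadcast)
Usable hosts: 65534


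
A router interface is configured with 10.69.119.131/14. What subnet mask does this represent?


/14 means 14 network bits, 18 host bits
Binary: 11111111111111000000000000000000
Mask: 255.252.0.0


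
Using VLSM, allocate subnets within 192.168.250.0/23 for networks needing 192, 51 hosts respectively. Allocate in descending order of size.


192 hosts -> /24 (254 usable): 192.168.250.0/24
51 hosts -> /26 (62 usable): 192.168.251.0/26
Allocation: 192.168.250.0/24 (192 hosts, 254 usable); 192.168.251.0/26 (51 hosts, 62 usable)


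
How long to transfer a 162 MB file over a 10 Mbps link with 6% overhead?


Effective throughput = 10 * (1 - 6/100) = 9.4 Mbps
File size in Mb = 162 * 8 = 1296 Mb
Time = 1296 / 9.4
Time = 137.8723 seconds


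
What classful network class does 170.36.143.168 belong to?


First octet: 170
Binary: 10101010
10xxxxxx -> Class B (128-191)
Class B, default mask 255.255.0.0 (/16)


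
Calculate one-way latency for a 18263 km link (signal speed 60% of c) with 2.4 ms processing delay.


Speed = 0.6 * 3e5 km/s = 180000 km/s
Propagation delay = 18263 / 180000 = 0.1015 s = 101.4611 ms
Processing delay = 2.4 ms
Total one-way latency = 103.8611 ms


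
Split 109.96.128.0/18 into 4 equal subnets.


New prefix = 18 + 2 = 20
Each subnet has 4096 addresses
  109.96.128.0/20
  109.96.144.0/20
  109.96.160.0/20
  109.96.176.0/20
Subnets: 109.96.128.0/20, 109.96.144.0/20, 109.96.160.0/20, 109.96.176.0/20


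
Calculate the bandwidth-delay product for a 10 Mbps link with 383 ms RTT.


BDP = bandwidth * RTT
= 10 Mbps * 383 ms
= 10 * 1e6 * 383 / 1000 bits
= 3830000 bits
= 478750 bytes
= 467.5293 KB
BDP = 3830000 bits (478750 bytes)


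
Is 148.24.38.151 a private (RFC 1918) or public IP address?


RFC 1918 private ranges:
  10.0.0.0/8 (10.0.0.0 - 10.255.255.255)
  172.16.0.0/12 (172.16.0.0 - 172.31.255.255)
  192.168.0.0/16 (192.168.0.0 - 192.168.255.255)
Public (not in any RFC 1918 range)


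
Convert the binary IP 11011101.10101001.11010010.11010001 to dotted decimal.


11011101 = 221
10101001 = 169
11010010 = 210
11010001 = 209
IP: 221.169.210.209


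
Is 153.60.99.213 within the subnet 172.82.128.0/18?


Subnet network: 172.82.128.0
Test IP AND mask: 153.60.64.0
No, 153.60.99.213 is not in 172.82.128.0/18


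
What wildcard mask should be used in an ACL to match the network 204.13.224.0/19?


Subnet mask: 255.255.224.0
Wildcard = 255.255.255.255 - subnet mask
255 - 255 = 0
255 - 255 = 0
255 - 224 = 31
255 - 0 = 255
Wildcard: 0.0.31.255


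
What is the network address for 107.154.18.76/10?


IP:   01101011.10011010.00010010.01001100
Mask: 11111111.11000000.00000000.00000000
AND operation:
Net:  01101011.10000000.00000000.00000000
Network: 107.128.0.0/10


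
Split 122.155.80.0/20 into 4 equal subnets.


New prefix = 20 + 2 = 22
Each subnet has 1024 addresses
  122.155.80.0/22
  122.155.84.0/22
  122.155.88.0/22
  122.155.92.0/22
Subnets: 122.155.80.0/22, 122.155.84.0/22, 122.155.88.0/22, 122.155.92.0/22


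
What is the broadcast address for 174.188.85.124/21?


Network: 174.188.80.0/21
Host bits = 11
Set all host bits to 1:
Broadcast: 174.188.87.255


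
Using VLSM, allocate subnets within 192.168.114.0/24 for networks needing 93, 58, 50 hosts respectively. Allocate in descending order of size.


93 hosts -> /25 (126 usable): 192.168.114.0/25
58 hosts -> /26 (62 usable): 192.168.114.128/26
50 hosts -> /26 (62 usable): 192.168.114.192/26
Allocation: 192.168.114.0/25 (93 hosts, 126 usable); 192.168.114.128/26 (58 hosts, 62 usable); 192.168.114.192/26 (50 hosts, 62 usable)


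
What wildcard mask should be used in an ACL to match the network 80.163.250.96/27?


Subnet mask: 255.255.255.224
Wildcard = 255.255.255.255 - subnet mask
255 - 255 = 0
255 - 255 = 0
255 - 255 = 0
255 - 224 = 31
Wildcard: 0.0.0.31


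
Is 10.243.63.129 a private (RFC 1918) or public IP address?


RFC 1918 private ranges:
  10.0.0.0/8 (10.0.0.0 - 10.255.255.255)
  172.16.0.0/12 (172.16.0.0 - 172.31.255.255)
  192.168.0.0/16 (192.168.0.0 - 192.168.255.255)
Private (in 10.0.0.0/8)


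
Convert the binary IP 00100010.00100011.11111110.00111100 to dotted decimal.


00100010 = 34
00100011 = 35
11111110 = 254
00111100 = 60
IP: 34.35.254.60


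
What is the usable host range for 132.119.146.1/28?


Network: 132.119.146.0
Broadcast: 132.119.146.15
First usable = network + 1
Last usable = broadcast - 1
Range: 132.119.146.1 to 132.119.146.14


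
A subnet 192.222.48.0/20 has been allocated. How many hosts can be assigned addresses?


Host bits = 32 - 20 = 12
Total addresses = 2^12 = 4096
Usable = total - 2 (network and broadcast)
Usable hosts: 4094


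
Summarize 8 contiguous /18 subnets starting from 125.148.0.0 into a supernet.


Original prefix: /18
Number of subnets: 8 = 2^3
New prefix = 18 - 3 = 15
Supernet: 125.148.0.0/15


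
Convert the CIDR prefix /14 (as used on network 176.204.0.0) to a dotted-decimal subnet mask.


/14 means 14 network bits, 18 host bits
Binary: 11111111111111000000000000000000
Mask: 255.252.0.0


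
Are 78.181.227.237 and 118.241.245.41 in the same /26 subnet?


Mask: 255.255.255.192
78.181.227.237 AND mask = 78.181.227.192
118.241.245.41 AND mask = 118.241.245.0
No, different subnets (78.181.227.192 vs 118.241.245.0)


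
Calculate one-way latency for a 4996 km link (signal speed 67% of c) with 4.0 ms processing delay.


Speed = 0.67 * 3e5 km/s = 201000 km/s
Propagation delay = 4996 / 201000 = 0.0249 s = 24.8557 ms
Processing delay = 4.0 ms
Total one-way latency = 28.8557 ms


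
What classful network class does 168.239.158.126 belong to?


First octet: 168
Binary: 10101000
10xxxxxx -> Class B (128-191)
Class B, default mask 255.255.0.0 (/16)


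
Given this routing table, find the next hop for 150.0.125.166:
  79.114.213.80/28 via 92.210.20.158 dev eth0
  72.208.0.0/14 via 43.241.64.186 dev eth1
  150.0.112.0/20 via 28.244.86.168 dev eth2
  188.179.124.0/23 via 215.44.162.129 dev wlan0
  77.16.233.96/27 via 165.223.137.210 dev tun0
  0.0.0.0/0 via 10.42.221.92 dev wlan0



Longest prefix match for 150.0.125.166:
  /28 79.114.213.80: no
  /14 72.208.0.0: no
  /20 150.0.112.0: MATCH
  /23 188.179.124.0: no
  /27 77.16.233.96: no
  /0 0.0.0.0: MATCH
Selected: next-hop 28.244.86.168 via eth2 (matched /20)


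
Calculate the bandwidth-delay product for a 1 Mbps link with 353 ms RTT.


BDP = bandwidth * RTT
= 1 Mbps * 353 ms
= 1 * 1e6 * 353 / 1000 bits
= 353000 bits
= 44125 bytes
= 43.0908 KB
BDP = 353000 bits (44125 bytes)


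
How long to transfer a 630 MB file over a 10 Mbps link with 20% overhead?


Effective throughput = 10 * (1 - 20/100) = 8 Mbps
File size in Mb = 630 * 8 = 5040 Mb
Time = 5040 / 8
Time = 630 seconds


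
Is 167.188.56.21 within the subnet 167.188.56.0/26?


Subnet network: 167.188.56.0
Test IP AND mask: 167.188.56.0
Yes, 167.188.56.21 is in 167.188.56.0/26


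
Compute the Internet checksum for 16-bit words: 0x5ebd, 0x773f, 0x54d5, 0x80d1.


Sum all words (with carry folding):
+ 0x5ebd = 0x5ebd
+ 0x773f = 0xd5fc
+ 0x54d5 = 0x2ad2
+ 0x80d1 = 0xaba3
One's complement: ~0xaba3
Checksum = 0x545c


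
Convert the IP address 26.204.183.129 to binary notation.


26 = 00011010
204 = 11001100
183 = 10110111
129 = 10000001
Binary: 00011010.11001100.10110111.10000001


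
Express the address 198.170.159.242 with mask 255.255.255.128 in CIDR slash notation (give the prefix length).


Binary: 11111111.11111111.11111111.10000000
Count leading 1s
Prefix: /25


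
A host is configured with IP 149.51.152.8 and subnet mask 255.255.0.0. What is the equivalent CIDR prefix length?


Binary: 11111111.11111111.00000000.00000000
Count leading 1s
Prefix: /16


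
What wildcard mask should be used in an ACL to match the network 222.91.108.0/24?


Subnet mask: 255.255.255.0
Wildcard = 255.255.255.255 - subnet mask
255 - 255 = 0
255 - 255 = 0
255 - 255 = 0
255 - 0 = 255
Wildcard: 0.0.0.255


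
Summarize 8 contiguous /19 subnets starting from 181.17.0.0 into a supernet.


Original prefix: /19
Number of subnets: 8 = 2^3
New prefix = 19 - 3 = 16
Supernet: 181.17.0.0/16


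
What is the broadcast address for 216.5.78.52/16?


Network: 216.5.0.0/16
Host bits = 16
Set all host bits to 1:
Broadcast: 216.5.255.255


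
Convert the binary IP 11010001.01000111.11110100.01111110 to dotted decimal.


11010001 = 209
01000111 = 71
11110100 = 244
01111110 = 126
IP: 209.71.244.126


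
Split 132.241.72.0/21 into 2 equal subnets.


New prefix = 21 + 1 = 22
Each subnet has 1024 addresses
  132.241.72.0/22
  132.241.76.0/22
Subnets: 132.241.72.0/22, 132.241.76.0/22


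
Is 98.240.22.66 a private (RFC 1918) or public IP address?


RFC 1918 private ranges:
  10.0.0.0/8 (10.0.0.0 - 10.255.255.255)
  172.16.0.0/12 (172.16.0.0 - 172.31.255.255)
  192.168.0.0/16 (192.168.0.0 - 192.168.255.255)
Public (not in any RFC 1918 range)


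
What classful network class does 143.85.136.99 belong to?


First octet: 143
Binary: 10001111
10xxxxxx -> Class B (128-191)
Class B, default mask 255.255.0.0 (/16)


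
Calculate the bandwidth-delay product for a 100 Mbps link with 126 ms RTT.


BDP = bandwidth * RTT
= 100 Mbps * 126 ms
= 100 * 1e6 * 126 / 1000 bits
= 12600000 bits
= 1575000 bytes
= 1538.0859 KB
BDP = 12600000 bits (1575000 bytes)
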